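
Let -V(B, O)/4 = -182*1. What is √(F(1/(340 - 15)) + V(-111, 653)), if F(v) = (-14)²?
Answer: 2*√231 ≈ 30.397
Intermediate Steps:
V(B, O) = 728 (V(B, O) = -(-728) = -4*(-182) = 728)
F(v) = 196
√(F(1/(340 - 15)) + V(-111, 653)) = √(196 + 728) = √924 = 2*√231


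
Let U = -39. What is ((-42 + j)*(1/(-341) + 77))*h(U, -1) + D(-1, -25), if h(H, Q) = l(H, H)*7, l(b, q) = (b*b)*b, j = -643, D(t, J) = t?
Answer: 7468114988539/341 ≈ 2.1901e+10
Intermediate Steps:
l(b, q) = b**3 (l(b, q) = b**2*b = b**3)
h(H, Q) = 7*H**3 (h(H, Q) = H**3*7 = 7*H**3)
((-42 + j)*(1/(-341) + 77))*h(U, -1) + D(-1, -25) = ((-42 - 643)*(1/(-341) + 77))*(7*(-39)**3) - 1 = (-685*(-1/341 + 77))*(7*(-59319)) - 1 = -685*26256/341*(-415233) - 1 = -17985360/341*(-415233) - 1 = 7468114988880/341 - 1 = 7468114988539/341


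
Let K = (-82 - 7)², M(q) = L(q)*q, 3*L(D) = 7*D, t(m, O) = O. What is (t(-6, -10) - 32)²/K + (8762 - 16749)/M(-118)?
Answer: -2551647/110292004 ≈ -0.023135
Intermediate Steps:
L(D) = 7*D/3 (L(D) = (7*D)/3 = 7*D/3)
M(q) = 7*q²/3 (M(q) = (7*q/3)*q = 7*q²/3)
K = 7921 (K = (-89)² = 7921)
(t(-6, -10) - 32)²/K + (8762 - 16749)/M(-118) = (-10 - 32)²/7921 + (8762 - 16749)/(((7/3)*(-118)²)) = (-42)²*(1/7921) - 7987/((7/3)*13924) = 1764*(1/7921) - 7987/97468/3 = 1764/7921 - 7987*3/97468 = 1764/7921 - 3423/13924 = -2551647/110292004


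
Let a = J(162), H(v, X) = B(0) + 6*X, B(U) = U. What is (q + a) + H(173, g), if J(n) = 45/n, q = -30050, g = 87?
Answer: -531499/18 ≈ -29528.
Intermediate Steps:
H(v, X) = 6*X (H(v, X) = 0 + 6*X = 6*X)
a = 5/18 (a = 45/162 = 45*(1/162) = 5/18 ≈ 0.27778)
(q + a) + H(173, g) = (-30050 + 5/18) + 6*87 = -540895/18 + 522 = -531499/18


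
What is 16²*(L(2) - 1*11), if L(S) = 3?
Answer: -2048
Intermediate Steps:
16²*(L(2) - 1*11) = 16²*(3 - 1*11) = 256*(3 - 11) = 256*(-8) = -2048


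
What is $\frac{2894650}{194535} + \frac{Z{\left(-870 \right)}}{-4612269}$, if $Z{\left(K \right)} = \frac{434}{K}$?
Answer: $\frac{11732613096331}{788490446895} \approx 14.88$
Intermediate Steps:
$\frac{2894650}{194535} + \frac{Z{\left(-870 \right)}}{-4612269} = \frac{2894650}{194535} + \frac{434 \frac{1}{-870}}{-4612269} = 2894650 \cdot \frac{1}{194535} + 434 \left(- \frac{1}{870}\right) \left(- \frac{1}{4612269}\right) = \frac{52630}{3537} - - \frac{217}{2006337015} = \frac{52630}{3537} + \frac{217}{2006337015} = \frac{11732613096331}{788490446895}$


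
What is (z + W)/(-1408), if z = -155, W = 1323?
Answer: -73/88 ≈ -0.82955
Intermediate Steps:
(z + W)/(-1408) = (-155 + 1323)/(-1408) = 1168*(-1/1408) = -73/88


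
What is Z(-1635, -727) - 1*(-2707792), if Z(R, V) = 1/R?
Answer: 4427239919/1635 ≈ 2.7078e+6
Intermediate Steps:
Z(-1635, -727) - 1*(-2707792) = 1/(-1635) - 1*(-2707792) = -1/1635 + 2707792 = 4427239919/1635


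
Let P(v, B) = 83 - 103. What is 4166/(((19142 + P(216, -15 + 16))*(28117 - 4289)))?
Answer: 2083/227819508 ≈ 9.1432e-6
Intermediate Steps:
P(v, B) = -20
4166/(((19142 + P(216, -15 + 16))*(28117 - 4289))) = 4166/(((19142 - 20)*(28117 - 4289))) = 4166/((19122*23828)) = 4166/455639016 = 4166*(1/455639016) = 2083/227819508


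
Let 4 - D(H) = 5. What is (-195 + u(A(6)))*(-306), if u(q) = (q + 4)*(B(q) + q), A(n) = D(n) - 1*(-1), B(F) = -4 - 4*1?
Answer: 69462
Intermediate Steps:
D(H) = -1 (D(H) = 4 - 1*5 = 4 - 5 = -1)
B(F) = -8 (B(F) = -4 - 4 = -8)
A(n) = 0 (A(n) = -1 - 1*(-1) = -1 + 1 = 0)
u(q) = (-8 + q)*(4 + q) (u(q) = (q + 4)*(-8 + q) = (4 + q)*(-8 + q) = (-8 + q)*(4 + q))
(-195 + u(A(6)))*(-306) = (-195 + (-32 + 0**2 - 4*0))*(-306) = (-195 + (-32 + 0 + 0))*(-306) = (-195 - 32)*(-306) = -227*(-306) = 69462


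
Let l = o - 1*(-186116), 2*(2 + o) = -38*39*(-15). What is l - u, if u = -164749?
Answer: 361978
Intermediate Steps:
o = 11113 (o = -2 + (-38*39*(-15))/2 = -2 + (-1482*(-15))/2 = -2 + (½)*22230 = -2 + 11115 = 11113)
l = 197229 (l = 11113 - 1*(-186116) = 11113 + 186116 = 197229)
l - u = 197229 - 1*(-164749) = 197229 + 164749 = 361978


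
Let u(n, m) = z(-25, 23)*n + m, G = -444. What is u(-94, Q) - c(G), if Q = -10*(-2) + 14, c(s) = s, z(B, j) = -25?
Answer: 2828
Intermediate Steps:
Q = 34 (Q = 20 + 14 = 34)
u(n, m) = m - 25*n (u(n, m) = -25*n + m = m - 25*n)
u(-94, Q) - c(G) = (34 - 25*(-94)) - 1*(-444) = (34 + 2350) + 444 = 2384 + 444 = 2828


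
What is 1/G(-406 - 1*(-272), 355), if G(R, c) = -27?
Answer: -1/27 ≈ -0.037037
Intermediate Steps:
1/G(-406 - 1*(-272), 355) = 1/(-27) = -1/27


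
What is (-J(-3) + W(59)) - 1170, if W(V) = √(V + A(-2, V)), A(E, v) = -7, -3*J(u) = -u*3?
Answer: -1167 + 2*√13 ≈ -1159.8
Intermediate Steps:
J(u) = u (J(u) = -(-u)*3/3 = -(-1)*u = u)
W(V) = √(-7 + V) (W(V) = √(V - 7) = √(-7 + V))
(-J(-3) + W(59)) - 1170 = (-1*(-3) + √(-7 + 59)) - 1170 = (3 + √52) - 1170 = (3 + 2*√13) - 1170 = -1167 + 2*√13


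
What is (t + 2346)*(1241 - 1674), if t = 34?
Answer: -1030540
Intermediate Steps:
(t + 2346)*(1241 - 1674) = (34 + 2346)*(1241 - 1674) = 2380*(-433) = -1030540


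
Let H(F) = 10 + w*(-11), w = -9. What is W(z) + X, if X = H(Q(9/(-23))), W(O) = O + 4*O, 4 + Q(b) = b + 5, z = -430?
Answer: -2041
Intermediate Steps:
Q(b) = 1 + b (Q(b) = -4 + (b + 5) = -4 + (5 + b) = 1 + b)
W(O) = 5*O
H(F) = 109 (H(F) = 10 - 9*(-11) = 10 + 99 = 109)
X = 109
W(z) + X = 5*(-430) + 109 = -2150 + 109 = -2041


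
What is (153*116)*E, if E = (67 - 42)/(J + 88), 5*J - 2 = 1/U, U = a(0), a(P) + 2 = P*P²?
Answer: 4437000/883 ≈ 5024.9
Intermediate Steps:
a(P) = -2 + P³ (a(P) = -2 + P*P² = -2 + P³)
U = -2 (U = -2 + 0³ = -2 + 0 = -2)
J = 3/10 (J = ⅖ + (⅕)/(-2) = ⅖ + (⅕)*(-½) = ⅖ - ⅒ = 3/10 ≈ 0.30000)
E = 250/883 (E = (67 - 42)/(3/10 + 88) = 25/(883/10) = 25*(10/883) = 250/883 ≈ 0.28313)
(153*116)*E = (153*116)*(250/883) = 17748*(250/883) = 4437000/883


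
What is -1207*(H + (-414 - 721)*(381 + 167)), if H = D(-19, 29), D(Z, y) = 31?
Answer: 750692443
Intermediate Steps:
H = 31
-1207*(H + (-414 - 721)*(381 + 167)) = -1207*(31 + (-414 - 721)*(381 + 167)) = -1207*(31 - 1135*548) = -1207*(31 - 621980) = -1207*(-621949) = 750692443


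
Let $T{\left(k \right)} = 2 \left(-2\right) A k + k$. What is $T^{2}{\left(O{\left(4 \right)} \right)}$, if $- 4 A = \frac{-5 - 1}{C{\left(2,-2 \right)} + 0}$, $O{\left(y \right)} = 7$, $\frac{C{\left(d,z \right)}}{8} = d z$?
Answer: $\frac{17689}{256} \approx 69.098$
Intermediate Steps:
$C{\left(d,z \right)} = 8 d z$
$A = - \frac{3}{64}$ ($A = - \frac{\left(-5 - 1\right) \frac{1}{8 \cdot 2 \left(-2\right) + 0}}{4} = - \frac{\left(-6\right) \frac{1}{-32 + 0}}{4} = - \frac{\left(-6\right) \frac{1}{-32}}{4} = - \frac{\left(-6\right) \left(- \frac{1}{32}\right)}{4} = \left(- \frac{1}{4}\right) \frac{3}{16} = - \frac{3}{64} \approx -0.046875$)
$T{\left(k \right)} = \frac{19 k}{16}$ ($T{\left(k \right)} = 2 \left(-2\right) \left(- \frac{3 k}{64}\right) + k = - 4 \left(- \frac{3 k}{64}\right) + k = \frac{3 k}{16} + k = \frac{19 k}{16}$)
$T^{2}{\left(O{\left(4 \right)} \right)} = \left(\frac{19}{16} \cdot 7\right)^{2} = \left(\frac{133}{16}\right)^{2} = \frac{17689}{256}$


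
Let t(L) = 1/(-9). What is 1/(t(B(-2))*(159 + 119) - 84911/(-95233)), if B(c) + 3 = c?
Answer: -857097/25710575 ≈ -0.033336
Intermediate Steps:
B(c) = -3 + c
t(L) = -⅑
1/(t(B(-2))*(159 + 119) - 84911/(-95233)) = 1/(-(159 + 119)/9 - 84911/(-95233)) = 1/(-⅑*278 - 84911*(-1/95233)) = 1/(-278/9 + 84911/95233) = 1/(-25710575/857097) = -857097/25710575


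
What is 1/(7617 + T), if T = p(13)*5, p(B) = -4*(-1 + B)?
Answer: 1/7377 ≈ 0.00013556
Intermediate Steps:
p(B) = 4 - 4*B
T = -240 (T = (4 - 4*13)*5 = (4 - 52)*5 = -48*5 = -240)
1/(7617 + T) = 1/(7617 - 240) = 1/7377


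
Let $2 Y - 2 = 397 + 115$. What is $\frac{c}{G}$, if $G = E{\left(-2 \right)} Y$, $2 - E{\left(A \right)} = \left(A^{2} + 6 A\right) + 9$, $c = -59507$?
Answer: $- \frac{59507}{257} \approx -231.54$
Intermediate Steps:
$E{\left(A \right)} = -7 - A^{2} - 6 A$ ($E{\left(A \right)} = 2 - \left(\left(A^{2} + 6 A\right) + 9\right) = 2 - \left(9 + A^{2} + 6 A\right) = -7 - A^{2} - 6 A$)
$Y = 257$ ($Y = 1 + \frac{397 + 115}{2} = 1 + \frac{1}{2} \cdot 512 = 1 + 256 = 257$)
$G = 257$ ($G = \left(-7 - \left(-2\right)^{2} - -12\right) 257 = \left(-7 - 4 + 12\right) 257 = 1 \cdot 257 = 257$)
$\frac{c}{G} = - \frac{59507}{257}$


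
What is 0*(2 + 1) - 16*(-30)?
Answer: 480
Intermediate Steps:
0*(2 + 1) - 16*(-30) = 0*3 + 480 = 0 + 480 = 480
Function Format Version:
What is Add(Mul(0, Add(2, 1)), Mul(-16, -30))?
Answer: 480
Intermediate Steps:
Add(Mul(0, Add(2, 1)), Mul(-16, -30)) = Add(Mul(0, 3), 480) = Add(0, 480) = 480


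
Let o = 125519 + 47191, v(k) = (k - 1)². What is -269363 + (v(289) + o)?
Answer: -13709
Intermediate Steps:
v(k) = (-1 + k)²
o = 172710
-269363 + (v(289) + o) = -269363 + ((-1 + 289)² + 172710) = -269363 + (288² + 172710) = -269363 + (82944 + 172710) = -269363 + 255654 = -13709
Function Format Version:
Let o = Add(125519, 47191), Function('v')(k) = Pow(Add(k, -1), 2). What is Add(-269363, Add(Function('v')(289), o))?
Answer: -13709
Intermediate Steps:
Function('v')(k) = Pow(Add(-1, k), 2)
o = 172710
Add(-269363, Add(Function('v')(289), o)) = Add(-269363, Add(Pow(Add(-1, 289), 2), 172710)) = Add(-269363, Add(Pow(288, 2), 172710)) = Add(-269363, Add(82944, 172710)) = Add(-269363, 255654) = -13709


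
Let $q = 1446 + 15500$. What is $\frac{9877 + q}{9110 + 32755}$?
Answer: $\frac{8941}{13955} \approx 0.6407$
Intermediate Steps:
$q = 16946$
$\frac{9877 + q}{9110 + 32755} = \frac{9877 + 16946}{9110 + 32755} = \frac{26823}{41865} = 26823 \cdot \frac{1}{41865} = \frac{8941}{13955}$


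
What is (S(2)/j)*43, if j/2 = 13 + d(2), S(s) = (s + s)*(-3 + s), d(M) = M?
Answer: -86/15 ≈ -5.7333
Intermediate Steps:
S(s) = 2*s*(-3 + s) (S(s) = (2*s)*(-3 + s) = 2*s*(-3 + s))
j = 30 (j = 2*(13 + 2) = 2*15 = 30)
(S(2)/j)*43 = ((2*2*(-3 + 2))/30)*43 = ((2*2*(-1))*(1/30))*43 = -4*1/30*43 = -2/15*43 = -86/15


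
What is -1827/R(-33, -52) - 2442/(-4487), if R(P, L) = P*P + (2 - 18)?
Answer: -192327/166019 ≈ -1.1585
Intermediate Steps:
R(P, L) = -16 + P² (R(P, L) = P² - 16 = -16 + P²)
-1827/R(-33, -52) - 2442/(-4487) = -1827/(-16 + (-33)²) - 2442/(-4487) = -1827/(-16 + 1089) - 2442*(-1/4487) = -1827/1073 + 2442/4487 = -1827*1/1073 + 2442/4487 = -63/37 + 2442/4487 = -192327/166019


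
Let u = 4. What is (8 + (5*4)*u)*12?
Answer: 1056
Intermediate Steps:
(8 + (5*4)*u)*12 = (8 + (5*4)*4)*12 = (8 + 20*4)*12 = (8 + 80)*12 = 88*12 = 1056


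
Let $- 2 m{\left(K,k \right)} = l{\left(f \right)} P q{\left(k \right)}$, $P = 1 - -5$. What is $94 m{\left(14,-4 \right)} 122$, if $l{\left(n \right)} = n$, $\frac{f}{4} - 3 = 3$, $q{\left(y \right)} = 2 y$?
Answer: $6605568$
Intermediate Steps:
$P = 6$ ($P = 1 + 5 = 6$)
$f = 24$ ($f = 12 + 4 \cdot 3 = 12 + 12 = 24$)
$m{\left(K,k \right)} = - 144 k$ ($m{\left(K,k \right)} = - \frac{24 \cdot 6 \cdot 2 k}{2} = - \frac{144 \cdot 2 k}{2} = - \frac{288 k}{2} = - 144 k$)
$94 m{\left(14,-4 \right)} 122 = 94 \left(\left(-144\right) \left(-4\right)\right) 122 = 94 \cdot 576 \cdot 122 = 54144 \cdot 122 = 6605568$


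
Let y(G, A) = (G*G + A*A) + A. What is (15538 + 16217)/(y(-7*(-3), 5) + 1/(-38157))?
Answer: 1211675535/17971946 ≈ 67.420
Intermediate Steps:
y(G, A) = A + A² + G² (y(G, A) = (G² + A²) + A = (A² + G²) + A = A + A² + G²)
(15538 + 16217)/(y(-7*(-3), 5) + 1/(-38157)) = (15538 + 16217)/((5 + 5² + (-7*(-3))²) + 1/(-38157)) = 31755/((5 + 25 + 21²) - 1/38157) = 31755/((5 + 25 + 441) - 1/38157) = 31755/(471 - 1/38157) = 31755/(17971946/38157) = 31755*(38157/17971946) = 1211675535/17971946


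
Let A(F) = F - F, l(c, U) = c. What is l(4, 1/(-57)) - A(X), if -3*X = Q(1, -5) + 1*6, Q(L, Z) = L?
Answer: 4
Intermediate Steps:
X = -7/3 (X = -(1 + 1*6)/3 = -(1 + 6)/3 = -⅓*7 = -7/3 ≈ -2.3333)
A(F) = 0
l(4, 1/(-57)) - A(X) = 4 - 1*0 = 4 + 0 = 4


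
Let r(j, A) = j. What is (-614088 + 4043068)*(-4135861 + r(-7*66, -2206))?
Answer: -14183368840540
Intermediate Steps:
(-614088 + 4043068)*(-4135861 + r(-7*66, -2206)) = (-614088 + 4043068)*(-4135861 - 7*66) = 3428980*(-4135861 - 462) = 3428980*(-4136323) = -14183368840540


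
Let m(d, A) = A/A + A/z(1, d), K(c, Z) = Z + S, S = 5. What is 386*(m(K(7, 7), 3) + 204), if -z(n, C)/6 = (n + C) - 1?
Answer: 949367/12 ≈ 79114.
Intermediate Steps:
K(c, Z) = 5 + Z (K(c, Z) = Z + 5 = 5 + Z)
z(n, C) = 6 - 6*C - 6*n (z(n, C) = -6*((n + C) - 1) = -6*((C + n) - 1) = -6*(-1 + C + n) = 6 - 6*C - 6*n)
m(d, A) = 1 - A/(6*d) (m(d, A) = A/A + A/(6 - 6*d - 6*1) = 1 + A/(6 - 6*d - 6) = 1 + A/((-6*d)) = 1 + A*(-1/(6*d)) = 1 - A/(6*d))
386*(m(K(7, 7), 3) + 204) = 386*(((5 + 7) - ⅙*3)/(5 + 7) + 204) = 386*((12 - ½)/12 + 204) = 386*((1/12)*(23/2) + 204) = 386*(23/24 + 204) = 386*(4919/24) = 949367/12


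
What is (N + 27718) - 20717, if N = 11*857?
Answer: 16428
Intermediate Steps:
N = 9427
(N + 27718) - 20717 = (9427 + 27718) - 20717 = 37145 - 20717 = 16428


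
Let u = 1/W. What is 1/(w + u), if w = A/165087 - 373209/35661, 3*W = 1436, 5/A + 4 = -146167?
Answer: -411908540050646964/4309954483994485879 ≈ -0.095571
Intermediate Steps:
A = -5/146171 (A = 5/(-4 - 146167) = 5/(-146171) = 5*(-1/146171) = -5/146171 ≈ -3.4206e-5)
W = 1436/3 (W = (⅓)*1436 = 1436/3 ≈ 478.67)
w = -3001960318353866/286844387221899 (w = -5/146171/165087 - 373209/35661 = -5/146171*1/165087 - 373209*1/35661 = -5/24130931877 - 124403/11887 = -3001960318353866/286844387221899 ≈ -10.465)
u = 3/1436 (u = 1/(1436/3) = 3/1436 ≈ 0.0020891)
1/(w + u) = 1/(-3001960318353866/286844387221899 + 3/1436) = 1/(-4309954483994485879/411908540050646964) = -411908540050646964/4309954483994485879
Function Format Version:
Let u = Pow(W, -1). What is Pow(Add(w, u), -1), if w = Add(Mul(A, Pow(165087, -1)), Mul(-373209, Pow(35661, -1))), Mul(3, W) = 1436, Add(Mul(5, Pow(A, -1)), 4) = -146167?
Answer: Rational(-411908540050646964, 4309954483994485879) ≈ -0.095571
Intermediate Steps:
A = Rational(-5, 146171) (A = Mul(5, Pow(Add(-4, -146167), -1)) = Mul(5, Pow(-146171, -1)) = Mul(5, Rational(-1, 146171)) = Rational(-5, 146171) ≈ -3.4206e-5)
W = Rational(1436, 3) (W = Mul(Rational(1, 3), 1436) = Rational(1436, 3) ≈ 478.67)
w = Rational(-3001960318353866, 286844387221899) (w = Add(Mul(Rational(-5, 146171), Pow(165087, -1)), Mul(-373209, Pow(35661, -1))) = Add(Mul(Rational(-5, 146171), Rational(1, 165087)), Mul(-373209, Rational(1, 35661))) = Add(Rational(-5, 24130931877), Rational(-124403, 11887)) = Rational(-3001960318353866, 286844387221899) ≈ -10.465)
u = Rational(3, 1436) (u = Pow(Rational(1436, 3), -1) = Rational(3, 1436) ≈ 0.0020891)
Pow(Add(w, u), -1) = Pow(Add(Rational(-3001960318353866, 286844387221899), Rational(3, 1436)), -1) = Pow(Rational(-4309954483994485879, 411908540050646964), -1) = Rational(-411908540050646964, 4309954483994485879)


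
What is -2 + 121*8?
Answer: 966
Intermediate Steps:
-2 + 121*8 = -2 + 968 = 966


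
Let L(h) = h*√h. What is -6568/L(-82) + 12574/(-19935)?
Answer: -12574/19935 - 1642*I*√82/1681 ≈ -0.63075 - 8.8453*I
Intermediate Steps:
L(h) = h^(3/2)
-6568/L(-82) + 12574/(-19935) = -6568*I*√82/6724 + 12574/(-19935) = -6568*I*√82/6724 + 12574*(-1/19935) = -1642*I*√82/1681 - 12574/19935 = -12574/19935 - 1642*I*√82/1681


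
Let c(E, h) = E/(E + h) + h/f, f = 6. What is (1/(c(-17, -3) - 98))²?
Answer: 400/3814209 ≈ 0.00010487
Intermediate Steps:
c(E, h) = h/6 + E/(E + h) (c(E, h) = E/(E + h) + h/6 = h/6 + E/(E + h))
(1/(c(-17, -3) - 98))² = (1/((-17 + (⅙)*(-3)² + (⅙)*(-17)*(-3))/(-17 - 3) - 98))² = (1/((-17 + (⅙)*9 + 17/2)/(-20) - 98))² = (1/(-(-17 + 3/2 + 17/2)/20 - 98))² = (1/(-1/20*(-7) - 98))² = (1/(7/20 - 98))² = (1/(-1953/20))² = (-20/1953)² = 400/3814209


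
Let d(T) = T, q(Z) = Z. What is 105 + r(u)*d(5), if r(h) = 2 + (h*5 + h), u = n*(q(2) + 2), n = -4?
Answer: -365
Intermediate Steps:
u = -16 (u = -4*(2 + 2) = -4*4 = -16)
r(h) = 2 + 6*h (r(h) = 2 + (5*h + h) = 2 + 6*h)
105 + r(u)*d(5) = 105 + (2 + 6*(-16))*5 = 105 + (2 - 96)*5 = 105 - 94*5 = 105 - 470 = -365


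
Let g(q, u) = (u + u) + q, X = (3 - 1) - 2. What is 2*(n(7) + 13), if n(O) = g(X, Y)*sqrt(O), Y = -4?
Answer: 26 - 16*sqrt(7) ≈ -16.332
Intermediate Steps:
X = 0 (X = 2 - 2 = 0)
g(q, u) = q + 2*u (g(q, u) = 2*u + q = q + 2*u)
n(O) = -8*sqrt(O) (n(O) = (0 + 2*(-4))*sqrt(O) = (0 - 8)*sqrt(O) = -8*sqrt(O))
2*(n(7) + 13) = 2*(-8*sqrt(7) + 13) = 2*(13 - 8*sqrt(7)) = 26 - 16*sqrt(7)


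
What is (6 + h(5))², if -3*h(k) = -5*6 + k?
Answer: 1849/9 ≈ 205.44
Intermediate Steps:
h(k) = 10 - k/3 (h(k) = -(-5*6 + k)/3 = -(-30 + k)/3 = 10 - k/3)
(6 + h(5))² = (6 + (10 - ⅓*5))² = (6 + (10 - 5/3))² = (6 + 25/3)² = (43/3)² = 1849/9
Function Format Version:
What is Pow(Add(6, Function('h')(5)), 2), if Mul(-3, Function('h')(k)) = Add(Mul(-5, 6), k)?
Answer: Rational(1849, 9) ≈ 205.44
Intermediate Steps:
Function('h')(k) = Add(10, Mul(Rational(-1, 3), k)) (Function('h')(k) = Mul(Rational(-1, 3), Add(Mul(-5, 6), k)) = Mul(Rational(-1, 3), Add(-30, k)) = Add(10, Mul(Rational(-1, 3), k)))
Pow(Add(6, Function('h')(5)), 2) = Pow(Add(6, Add(10, Mul(Rational(-1, 3), 5))), 2) = Pow(Add(6, Add(10, Rational(-5, 3))), 2) = Pow(Add(6, Rational(25, 3)), 2) = Pow(Rational(43, 3), 2) = Rational(1849, 9)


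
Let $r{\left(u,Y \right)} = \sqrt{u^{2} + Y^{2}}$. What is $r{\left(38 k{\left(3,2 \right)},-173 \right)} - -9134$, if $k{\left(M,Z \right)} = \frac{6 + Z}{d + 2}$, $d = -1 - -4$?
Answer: $9134 + \frac{\sqrt{840641}}{5} \approx 9317.4$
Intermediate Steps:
$d = 3$ ($d = -1 + 4 = 3$)
$k{\left(M,Z \right)} = \frac{6}{5} + \frac{Z}{5}$ ($k{\left(M,Z \right)} = \frac{6 + Z}{3 + 2} = \frac{6 + Z}{5} = \left(6 + Z\right) \frac{1}{5} = \frac{6}{5} + \frac{Z}{5}$)
$r{\left(u,Y \right)} = \sqrt{Y^{2} + u^{2}}$
$r{\left(38 k{\left(3,2 \right)},-173 \right)} - -9134 = \sqrt{\left(-173\right)^{2} + \left(38 \left(\frac{6}{5} + \frac{1}{5} \cdot 2\right)\right)^{2}} - -9134 = \sqrt{29929 + \left(38 \left(\frac{6}{5} + \frac{2}{5}\right)\right)^{2}} + 9134 = \sqrt{29929 + \left(38 \cdot \frac{8}{5}\right)^{2}} + 9134 = \sqrt{29929 + \left(\frac{304}{5}\right)^{2}} + 9134 = \sqrt{29929 + \frac{92416}{25}} + 9134 = \sqrt{\frac{840641}{25}} + 9134 = \frac{\sqrt{840641}}{5} + 9134 = 9134 + \frac{\sqrt{840641}}{5}$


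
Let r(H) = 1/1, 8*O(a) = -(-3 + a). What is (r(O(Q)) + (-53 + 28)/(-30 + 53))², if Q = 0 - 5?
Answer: 4/529 ≈ 0.0075614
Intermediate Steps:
Q = -5
O(a) = 3/8 - a/8 (O(a) = (-(-3 + a))/8 = (3 - a)/8 = 3/8 - a/8)
r(H) = 1
(r(O(Q)) + (-53 + 28)/(-30 + 53))² = (1 + (-53 + 28)/(-30 + 53))² = (1 - 25/23)² = (-2/23)² = 4/529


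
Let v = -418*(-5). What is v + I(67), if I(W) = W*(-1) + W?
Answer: 2090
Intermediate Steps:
I(W) = 0 (I(W) = -W + W = 0)
v = 2090
v + I(67) = 2090 + 0 = 2090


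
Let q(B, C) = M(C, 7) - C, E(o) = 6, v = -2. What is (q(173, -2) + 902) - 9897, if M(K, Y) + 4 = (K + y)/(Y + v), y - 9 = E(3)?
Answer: -44972/5 ≈ -8994.4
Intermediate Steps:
y = 15 (y = 9 + 6 = 15)
M(K, Y) = -4 + (15 + K)/(-2 + Y) (M(K, Y) = -4 + (K + 15)/(Y - 2) = -4 + (15 + K)/(-2 + Y))
q(B, C) = -1 - 4*C/5 (q(B, C) = (23 + C - 4*7)/(-2 + 7) - C = (23 + C - 28)/5 - C = (-5 + C)/5 - C = (-1 + C/5) - C = -1 - 4*C/5)
(q(173, -2) + 902) - 9897 = ((-1 - 4/5*(-2)) + 902) - 9897 = ((-1 + 8/5) + 902) - 9897 = (3/5 + 902) - 9897 = 4513/5 - 9897 = -44972/5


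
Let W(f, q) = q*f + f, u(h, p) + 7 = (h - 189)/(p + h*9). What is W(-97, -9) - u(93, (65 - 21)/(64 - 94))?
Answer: 9814779/12533 ≈ 783.12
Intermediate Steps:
u(h, p) = -7 + (-189 + h)/(p + 9*h) (u(h, p) = -7 + (h - 189)/(p + h*9) = -7 + (-189 + h)/(p + 9*h))
W(f, q) = f + f*q (W(f, q) = f*q + f = f + f*q)
W(-97, -9) - u(93, (65 - 21)/(64 - 94)) = -97*(1 - 9) - (-189 - 62*93 - 7*(65 - 21)/(64 - 94))/((65 - 21)/(64 - 94) + 9*93) = -97*(-8) - (-189 - 5766 - 308/(-30))/(44/(-30) + 837) = 776 - (-189 - 5766 - 308*(-1)/30)/(44*(-1/30) + 837) = 776 - (-189 - 5766 - 7*(-22/15))/(-22/15 + 837) = 776 - (-189 - 5766 + 154/15)/12533/15 = 776 - 15*(-89171)/(12533*15) = 776 - 1*(-89171/12533) = 776 + 89171/12533 = 9814779/12533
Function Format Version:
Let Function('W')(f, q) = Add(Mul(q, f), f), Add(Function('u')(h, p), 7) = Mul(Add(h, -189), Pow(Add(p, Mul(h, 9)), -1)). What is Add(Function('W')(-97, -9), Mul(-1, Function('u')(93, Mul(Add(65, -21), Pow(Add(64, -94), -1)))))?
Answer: Rational(9814779, 12533) ≈ 783.12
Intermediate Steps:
Function('u')(h, p) = Add(-7, Mul(Pow(Add(p, Mul(9, h)), -1), Add(-189, h))) (Function('u')(h, p) = Add(-7, Mul(Add(h, -189), Pow(Add(p, Mul(h, 9)), -1))) = Add(-7, Mul(Add(-189, h), Pow(Add(p, Mul(9, h)), -1))) = Add(-7, Mul(Pow(Add(p, Mul(9, h)), -1), Add(-189, h))))
Function('W')(f, q) = Add(f, Mul(f, q)) (Function('W')(f, q) = Add(Mul(f, q), f) = Add(f, Mul(f, q)))
Add(Function('W')(-97, -9), Mul(-1, Function('u')(93, Mul(Add(65, -21), Pow(Add(64, -94), -1))))) = Add(Mul(-97, Add(1, -9)), Mul(-1, Mul(Pow(Add(Mul(Add(65, -21), Pow(Add(64, -94), -1)), Mul(9, 93)), -1), Add(-189, Mul(-62, 93), Mul(-7, Mul(Add(65, -21), Pow(Add(64, -94), -1))))))) = Add(Mul(-97, -8), Mul(-1, Mul(Pow(Add(Mul(44, Pow(-30, -1)), 837), -1), Add(-189, -5766, Mul(-7, Mul(44, Pow(-30, -1))))))) = Add(776, Mul(-1, Mul(Pow(Add(Mul(44, Rational(-1, 30)), 837), -1), Add(-189, -5766, Mul(-7, Mul(44, Rational(-1, 30))))))) = Add(776, Mul(-1, Mul(Pow(Add(Rational(-22, 15), 837), -1), Add(-189, -5766, Mul(-7, Rational(-22, 15)))))) = Add(776, Mul(-1, Mul(Pow(Rational(12533, 15), -1), Add(-189, -5766, Rational(154, 15))))) = Add(776, Mul(-1, Mul(Rational(15, 12533), Rational(-89171, 15)))) = Add(776, Mul(-1, Rational(-89171, 12533))) = Add(776, Rational(89171, 12533)) = Rational(9814779, 12533)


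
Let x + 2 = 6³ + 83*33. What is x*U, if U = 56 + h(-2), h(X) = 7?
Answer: 186039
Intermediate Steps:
x = 2953 (x = -2 + (6³ + 83*33) = -2 + (216 + 2739) = -2 + 2955 = 2953)
U = 63 (U = 56 + 7 = 63)
x*U = 2953*63 = 186039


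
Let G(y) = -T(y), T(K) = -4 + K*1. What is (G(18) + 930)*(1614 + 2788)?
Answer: 4032232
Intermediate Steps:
T(K) = -4 + K
G(y) = 4 - y (G(y) = -(-4 + y) = 4 - y)
(G(18) + 930)*(1614 + 2788) = ((4 - 1*18) + 930)*(1614 + 2788) = ((4 - 18) + 930)*4402 = (-14 + 930)*4402 = 916*4402 = 4032232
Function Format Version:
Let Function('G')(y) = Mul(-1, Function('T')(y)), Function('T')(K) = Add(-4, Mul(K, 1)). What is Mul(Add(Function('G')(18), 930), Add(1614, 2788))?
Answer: 4032232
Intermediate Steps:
Function('T')(K) = Add(-4, K)
Function('G')(y) = Add(4, Mul(-1, y)) (Function('G')(y) = Mul(-1, Add(-4, y)) = Add(4, Mul(-1, y)))
Mul(Add(Function('G')(18), 930), Add(1614, 2788)) = Mul(Add(Add(4, Mul(-1, 18)), 930), Add(1614, 2788)) = Mul(Add(Add(4, -18), 930), 4402) = Mul(Add(-14, 930), 4402) = Mul(916, 4402) = 4032232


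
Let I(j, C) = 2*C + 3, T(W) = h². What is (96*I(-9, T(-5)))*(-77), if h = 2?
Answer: -81312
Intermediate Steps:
T(W) = 4 (T(W) = 2² = 4)
I(j, C) = 3 + 2*C
(96*I(-9, T(-5)))*(-77) = (96*(3 + 2*4))*(-77) = (96*(3 + 8))*(-77) = (96*11)*(-77) = 1056*(-77) = -81312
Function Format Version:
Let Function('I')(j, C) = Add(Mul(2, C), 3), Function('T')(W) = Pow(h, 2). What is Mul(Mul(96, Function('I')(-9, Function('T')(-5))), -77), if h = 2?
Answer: -81312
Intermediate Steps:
Function('T')(W) = 4 (Function('T')(W) = Pow(2, 2) = 4)
Function('I')(j, C) = Add(3, Mul(2, C))
Mul(Mul(96, Function('I')(-9, Function('T')(-5))), -77) = Mul(Mul(96, Add(3, Mul(2, 4))), -77) = Mul(Mul(96, Add(3, 8)), -77) = Mul(Mul(96, 11), -77) = Mul(1056, -77) = -81312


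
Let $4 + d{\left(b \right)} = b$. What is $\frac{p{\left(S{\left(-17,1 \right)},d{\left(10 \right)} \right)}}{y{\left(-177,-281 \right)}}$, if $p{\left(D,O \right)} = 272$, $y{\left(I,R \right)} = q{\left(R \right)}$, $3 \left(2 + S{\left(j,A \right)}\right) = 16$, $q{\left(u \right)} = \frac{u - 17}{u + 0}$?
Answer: $\frac{38216}{149} \approx 256.48$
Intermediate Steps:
$d{\left(b \right)} = -4 + b$
$q{\left(u \right)} = \frac{-17 + u}{u}$
$S{\left(j,A \right)} = \frac{10}{3}$ ($S{\left(j,A \right)} = -2 + \frac{1}{3} \cdot 16 = -2 + \frac{16}{3} = \frac{10}{3}$)
$y{\left(I,R \right)} = \frac{-17 + R}{R}$
$\frac{p{\left(S{\left(-17,1 \right)},d{\left(10 \right)} \right)}}{y{\left(-177,-281 \right)}} = \frac{272}{\frac{1}{-281} \left(-17 - 281\right)} = \frac{272}{\left(- \frac{1}{281}\right) \left(-298\right)} = \frac{272}{\frac{298}{281}} = 272 \cdot \frac{281}{298} = \frac{38216}{149}$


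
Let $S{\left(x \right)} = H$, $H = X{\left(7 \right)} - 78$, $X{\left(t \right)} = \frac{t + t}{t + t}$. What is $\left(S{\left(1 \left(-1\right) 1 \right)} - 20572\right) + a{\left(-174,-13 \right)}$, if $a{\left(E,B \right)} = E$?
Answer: $-20823$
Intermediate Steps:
$X{\left(t \right)} = 1$ ($X{\left(t \right)} = \frac{2 t}{2 t} = 2 t \frac{1}{2 t} = 1$)
$H = -77$ ($H = 1 - 78 = -77$)
$S{\left(x \right)} = -77$
$\left(S{\left(1 \left(-1\right) 1 \right)} - 20572\right) + a{\left(-174,-13 \right)} = \left(-77 - 20572\right) - 174 = -20649 - 174 = -20823$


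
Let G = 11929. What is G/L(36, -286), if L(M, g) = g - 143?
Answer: -11929/429 ≈ -27.807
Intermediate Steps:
L(M, g) = -143 + g
G/L(36, -286) = 11929/(-143 - 286) = 11929/(-429) = 11929*(-1/429) = -11929/429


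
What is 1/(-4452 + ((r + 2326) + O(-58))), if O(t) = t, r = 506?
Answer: -1/1678 ≈ -0.00059595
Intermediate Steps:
1/(-4452 + ((r + 2326) + O(-58))) = 1/(-4452 + ((506 + 2326) - 58)) = 1/(-4452 + (2832 - 58)) = 1/(-4452 + 2774) = 1/(-1678) = -1/1678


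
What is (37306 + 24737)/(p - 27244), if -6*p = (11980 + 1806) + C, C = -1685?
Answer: -372258/175565 ≈ -2.1203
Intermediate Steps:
p = -12101/6 (p = -((11980 + 1806) - 1685)/6 = -(13786 - 1685)/6 = -⅙*12101 = -12101/6 ≈ -2016.8)
(37306 + 24737)/(p - 27244) = (37306 + 24737)/(-12101/6 - 27244) = 62043/(-175565/6) = 62043*(-6/175565) = -372258/175565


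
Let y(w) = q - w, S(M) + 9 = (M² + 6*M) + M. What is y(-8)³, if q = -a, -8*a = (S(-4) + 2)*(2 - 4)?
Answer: 132651/64 ≈ 2072.7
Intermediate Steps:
S(M) = -9 + M² + 7*M (S(M) = -9 + ((M² + 6*M) + M) = -9 + (M² + 7*M) = -9 + M² + 7*M)
a = -19/4 (a = -((-9 + (-4)² + 7*(-4)) + 2)*(2 - 4)/8 = -((-9 + 16 - 28) + 2)*(-2)/8 = -(-21 + 2)*(-2)/8 = -(-19)*(-2)/8 = -⅛*38 = -19/4 ≈ -4.7500)
q = 19/4 (q = -1*(-19/4) = 19/4 ≈ 4.7500)
y(w) = 19/4 - w
y(-8)³ = (19/4 - 1*(-8))³ = (19/4 + 8)³ = (51/4)³ = 132651/64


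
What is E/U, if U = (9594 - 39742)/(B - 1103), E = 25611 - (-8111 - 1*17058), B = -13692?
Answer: 187822525/7537 ≈ 24920.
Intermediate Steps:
E = 50780 (E = 25611 - (-8111 - 17058) = 25611 - 1*(-25169) = 25611 + 25169 = 50780)
U = 30148/14795 (U = (9594 - 39742)/(-13692 - 1103) = -30148/(-14795) = -30148*(-1/14795) = 30148/14795 ≈ 2.0377)
E/U = 50780/(30148/14795) = 50780*(14795/30148) = 187822525/7537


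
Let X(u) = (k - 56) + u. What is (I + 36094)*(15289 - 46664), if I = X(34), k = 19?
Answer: -1132355125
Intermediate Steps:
X(u) = -37 + u (X(u) = (19 - 56) + u = -37 + u)
I = -3 (I = -37 + 34 = -3)
(I + 36094)*(15289 - 46664) = (-3 + 36094)*(15289 - 46664) = 36091*(-31375) = -1132355125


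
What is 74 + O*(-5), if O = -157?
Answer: 859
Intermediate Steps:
74 + O*(-5) = 74 - 157*(-5) = 74 + 785 = 859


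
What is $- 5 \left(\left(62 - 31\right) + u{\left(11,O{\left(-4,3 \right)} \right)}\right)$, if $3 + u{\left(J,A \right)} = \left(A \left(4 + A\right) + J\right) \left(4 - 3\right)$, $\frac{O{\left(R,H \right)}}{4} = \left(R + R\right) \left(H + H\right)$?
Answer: $-180675$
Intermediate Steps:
$O{\left(R,H \right)} = 16 H R$ ($O{\left(R,H \right)} = 4 \left(R + R\right) \left(H + H\right) = 4 \cdot 2 R 2 H = 4 \cdot 4 H R = 16 H R$)
$u{\left(J,A \right)} = -3 + J + A \left(4 + A\right)$ ($u{\left(J,A \right)} = -3 + \left(A \left(4 + A\right) + J\right) \left(4 - 3\right) = -3 + \left(J + A \left(4 + A\right)\right) 1 = -3 + \left(J + A \left(4 + A\right)\right) = -3 + J + A \left(4 + A\right)$)
$- 5 \left(\left(62 - 31\right) + u{\left(11,O{\left(-4,3 \right)} \right)}\right) = - 5 \left(\left(62 - 31\right) + \left(-3 + 11 + \left(16 \cdot 3 \left(-4\right)\right)^{2} + 4 \cdot 16 \cdot 3 \left(-4\right)\right)\right) = - 5 \left(31 + \left(-3 + 11 + \left(-192\right)^{2} + 4 \left(-192\right)\right)\right) = - 5 \left(31 + \left(-3 + 11 + 36864 - 768\right)\right) = - 5 \left(31 + 36104\right) = \left(-5\right) 36135 = -180675$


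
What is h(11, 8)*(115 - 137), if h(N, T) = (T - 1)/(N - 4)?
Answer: -22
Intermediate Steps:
h(N, T) = (-1 + T)/(-4 + N)
h(11, 8)*(115 - 137) = ((-1 + 8)/(-4 + 11))*(115 - 137) = (7/7)*(-22) = ((⅐)*7)*(-22) = 1*(-22) = -22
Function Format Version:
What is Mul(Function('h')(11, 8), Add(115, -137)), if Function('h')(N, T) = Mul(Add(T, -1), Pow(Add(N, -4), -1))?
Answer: -22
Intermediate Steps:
Function('h')(N, T) = Mul(Pow(Add(-4, N), -1), Add(-1, T)) (Function('h')(N, T) = Mul(Add(-1, T), Pow(Add(-4, N), -1)) = Mul(Pow(Add(-4, N), -1), Add(-1, T)))
Mul(Function('h')(11, 8), Add(115, -137)) = Mul(Mul(Pow(Add(-4, 11), -1), Add(-1, 8)), Add(115, -137)) = Mul(Mul(Pow(7, -1), 7), -22) = Mul(Mul(Rational(1, 7), 7), -22) = Mul(1, -22) = -22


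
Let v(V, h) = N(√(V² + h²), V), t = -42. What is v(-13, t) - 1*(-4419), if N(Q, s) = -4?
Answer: 4415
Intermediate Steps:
v(V, h) = -4
v(-13, t) - 1*(-4419) = -4 - 1*(-4419) = -4 + 4419 = 4415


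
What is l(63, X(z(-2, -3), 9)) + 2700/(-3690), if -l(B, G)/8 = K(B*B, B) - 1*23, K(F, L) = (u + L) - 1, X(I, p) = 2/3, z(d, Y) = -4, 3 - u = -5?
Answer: -15446/41 ≈ -376.73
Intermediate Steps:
u = 8 (u = 3 - 1*(-5) = 3 + 5 = 8)
X(I, p) = ⅔ (X(I, p) = 2*(⅓) = ⅔)
K(F, L) = 7 + L (K(F, L) = (8 + L) - 1 = 7 + L)
l(B, G) = 128 - 8*B (l(B, G) = -8*((7 + B) - 1*23) = -8*((7 + B) - 23) = -8*(-16 + B) = 128 - 8*B)
l(63, X(z(-2, -3), 9)) + 2700/(-3690) = (128 - 8*63) + 2700/(-3690) = (128 - 504) + 2700*(-1/3690) = -376 - 30/41 = -15446/41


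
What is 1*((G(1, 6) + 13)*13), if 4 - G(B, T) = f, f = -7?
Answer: 312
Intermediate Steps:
G(B, T) = 11 (G(B, T) = 4 - 1*(-7) = 4 + 7 = 11)
1*((G(1, 6) + 13)*13) = 1*((11 + 13)*13) = 1*(24*13) = 1*312 = 312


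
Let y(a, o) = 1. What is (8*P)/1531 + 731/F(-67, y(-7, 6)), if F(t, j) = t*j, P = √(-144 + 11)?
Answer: -731/67 + 8*I*√133/1531 ≈ -10.91 + 0.060262*I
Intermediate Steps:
P = I*√133 (P = √(-133) = I*√133 ≈ 11.533*I)
F(t, j) = j*t
(8*P)/1531 + 731/F(-67, y(-7, 6)) = (8*(I*√133))/1531 + 731/((1*(-67))) = (8*I*√133)*(1/1531) + 731/(-67) = 8*I*√133/1531 + 731*(-1/67) = 8*I*√133/1531 - 731/67 = -731/67 + 8*I*√133/1531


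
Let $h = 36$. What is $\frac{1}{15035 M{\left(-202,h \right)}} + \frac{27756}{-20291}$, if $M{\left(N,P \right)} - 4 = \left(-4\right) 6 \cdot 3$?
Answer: $- \frac{28377199571}{20745112580} \approx -1.3679$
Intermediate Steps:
$M{\left(N,P \right)} = -68$ ($M{\left(N,P \right)} = 4 + \left(-4\right) 6 \cdot 3 = 4 - 72 = -68$)
$\frac{1}{15035 M{\left(-202,h \right)}} + \frac{27756}{-20291} = \frac{1}{15035 \left(-68\right)} + \frac{27756}{-20291} = \frac{1}{15035} \left(- \frac{1}{68}\right) + 27756 \left(- \frac{1}{20291}\right) = - \frac{1}{1022380} - \frac{27756}{20291} = - \frac{28377199571}{20745112580}$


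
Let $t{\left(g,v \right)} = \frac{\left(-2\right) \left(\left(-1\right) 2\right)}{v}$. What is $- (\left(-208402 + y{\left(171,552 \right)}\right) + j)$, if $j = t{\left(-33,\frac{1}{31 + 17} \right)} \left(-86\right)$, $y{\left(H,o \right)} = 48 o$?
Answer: $198418$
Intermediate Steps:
$t{\left(g,v \right)} = \frac{4}{v}$ ($t{\left(g,v \right)} = \frac{\left(-2\right) \left(-2\right)}{v} = \frac{4}{v}$)
$j = -16512$ ($j = \frac{4}{\frac{1}{31 + 17}} \left(-86\right) = \frac{4}{\frac{1}{48}} \left(-86\right) = 4 \frac{1}{\frac{1}{48}} \left(-86\right) = 4 \cdot 48 \left(-86\right) = 192 \left(-86\right) = -16512$)
$- (\left(-208402 + y{\left(171,552 \right)}\right) + j) = - (\left(-208402 + 48 \cdot 552\right) - 16512) = - (\left(-208402 + 26496\right) - 16512) = - (-181906 - 16512) = \left(-1\right) \left(-198418\right) = 198418$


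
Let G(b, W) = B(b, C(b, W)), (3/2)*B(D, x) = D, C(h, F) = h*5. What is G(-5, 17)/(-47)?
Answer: 10/141 ≈ 0.070922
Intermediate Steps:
C(h, F) = 5*h
B(D, x) = 2*D/3
G(b, W) = 2*b/3
G(-5, 17)/(-47) = ((2/3)*(-5))/(-47) = -10/3*(-1/47) = 10/141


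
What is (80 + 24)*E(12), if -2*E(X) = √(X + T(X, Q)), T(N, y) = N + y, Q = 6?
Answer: -52*√30 ≈ -284.82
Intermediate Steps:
E(X) = -√(6 + 2*X)/2 (E(X) = -√(X + (X + 6))/2 = -√(X + (6 + X))/2 = -√(6 + 2*X)/2)
(80 + 24)*E(12) = (80 + 24)*(-√(6 + 2*12)/2) = 104*(-√(6 + 24)/2) = 104*(-√30/2) = -52*√30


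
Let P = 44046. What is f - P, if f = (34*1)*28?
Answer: -43094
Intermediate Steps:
f = 952 (f = 34*28 = 952)
f - P = 952 - 1*44046 = 952 - 44046 = -43094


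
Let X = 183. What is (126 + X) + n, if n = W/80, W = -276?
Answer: 6111/20 ≈ 305.55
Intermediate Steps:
n = -69/20 (n = -276/80 = -276*1/80 = -69/20 ≈ -3.4500)
(126 + X) + n = (126 + 183) - 69/20 = 309 - 69/20 = 6111/20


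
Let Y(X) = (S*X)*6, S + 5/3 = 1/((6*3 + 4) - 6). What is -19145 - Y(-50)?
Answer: -78505/4 ≈ -19626.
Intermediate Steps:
S = -77/48 (S = -5/3 + 1/((6*3 + 4) - 6) = -5/3 + 1/((18 + 4) - 6) = -5/3 + 1/(22 - 6) = -5/3 + 1/16 = -77/48 ≈ -1.6042)
Y(X) = -77*X/8 (Y(X) = -77*X/48*6 = -77*X/8)
-19145 - Y(-50) = -19145 - (-77)*(-50)/8 = -19145 - 1*1925/4 = -19145 - 1925/4 = -78505/4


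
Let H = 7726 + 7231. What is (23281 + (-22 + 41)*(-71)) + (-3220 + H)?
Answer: 33669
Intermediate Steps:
H = 14957
(23281 + (-22 + 41)*(-71)) + (-3220 + H) = (23281 + (-22 + 41)*(-71)) + (-3220 + 14957) = (23281 + 19*(-71)) + 11737 = (23281 - 1349) + 11737 = 21932 + 11737 = 33669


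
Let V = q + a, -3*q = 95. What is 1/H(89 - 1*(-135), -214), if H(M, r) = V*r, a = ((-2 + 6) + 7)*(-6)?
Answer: 3/62702 ≈ 4.7845e-5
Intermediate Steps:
q = -95/3 (q = -1/3*95 = -95/3 ≈ -31.667)
a = -66 (a = (4 + 7)*(-6) = 11*(-6) = -66)
V = -293/3 (V = -95/3 - 66 = -293/3 ≈ -97.667)
H(M, r) = -293*r/3
1/H(89 - 1*(-135), -214) = 1/(-293/3*(-214)) = 1/(62702/3) = 3/62702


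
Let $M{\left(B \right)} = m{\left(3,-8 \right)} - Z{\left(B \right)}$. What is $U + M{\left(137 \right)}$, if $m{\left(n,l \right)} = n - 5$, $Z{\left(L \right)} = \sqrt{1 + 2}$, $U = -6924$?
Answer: $-6926 - \sqrt{3} \approx -6927.7$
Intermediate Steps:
$Z{\left(L \right)} = \sqrt{3}$
$m{\left(n,l \right)} = -5 + n$ ($m{\left(n,l \right)} = n - 5 = -5 + n$)
$M{\left(B \right)} = -2 - \sqrt{3}$ ($M{\left(B \right)} = \left(-5 + 3\right) - \sqrt{3} = -2 - \sqrt{3}$)
$U + M{\left(137 \right)} = -6924 - \left(2 + \sqrt{3}\right) = -6926 - \sqrt{3}$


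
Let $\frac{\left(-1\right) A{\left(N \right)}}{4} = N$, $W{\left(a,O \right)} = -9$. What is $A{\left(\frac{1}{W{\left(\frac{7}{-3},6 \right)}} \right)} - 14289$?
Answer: $- \frac{128597}{9} \approx -14289.0$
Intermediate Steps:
$A{\left(N \right)} = - 4 N$
$A{\left(\frac{1}{W{\left(\frac{7}{-3},6 \right)}} \right)} - 14289 = - \frac{4}{-9} - 14289 = \left(-4\right) \left(- \frac{1}{9}\right) - 14289 = \frac{4}{9} - 14289 = - \frac{128597}{9}$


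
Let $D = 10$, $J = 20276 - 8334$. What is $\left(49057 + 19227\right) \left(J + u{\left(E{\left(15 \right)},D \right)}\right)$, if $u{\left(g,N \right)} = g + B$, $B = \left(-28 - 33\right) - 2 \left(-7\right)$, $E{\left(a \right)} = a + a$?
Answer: $814286700$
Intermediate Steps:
$J = 11942$
$E{\left(a \right)} = 2 a$
$B = -47$ ($B = -61 - -14 = -61 + 14 = -47$)
$u{\left(g,N \right)} = -47 + g$ ($u{\left(g,N \right)} = g - 47 = -47 + g$)
$\left(49057 + 19227\right) \left(J + u{\left(E{\left(15 \right)},D \right)}\right) = \left(49057 + 19227\right) \left(11942 + \left(-47 + 2 \cdot 15\right)\right) = 68284 \left(11942 + \left(-47 + 30\right)\right) = 68284 \left(11942 - 17\right) = 68284 \cdot 11925 = 814286700$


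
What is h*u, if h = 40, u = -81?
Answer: -3240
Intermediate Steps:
h*u = 40*(-81) = -3240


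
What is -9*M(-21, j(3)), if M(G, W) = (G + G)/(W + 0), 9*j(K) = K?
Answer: 1134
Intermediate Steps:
j(K) = K/9
M(G, W) = 2*G/W (M(G, W) = (2*G)/W = 2*G/W)
-9*M(-21, j(3)) = -18*(-21)/((1/9)*3) = -18*(-21)/1/3 = -18*(-21)*3 = -9*(-126) = 1134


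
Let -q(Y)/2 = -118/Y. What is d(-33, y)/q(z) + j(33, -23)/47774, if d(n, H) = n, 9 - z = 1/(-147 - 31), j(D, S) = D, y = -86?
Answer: -1262905281/1003445096 ≈ -1.2586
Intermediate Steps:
z = 1603/178 (z = 9 - 1/(-147 - 31) = 9 - 1/(-178) = 9 - 1*(-1/178) = 9 + 1/178 = 1603/178 ≈ 9.0056)
q(Y) = 236/Y (q(Y) = -(-236)/Y = 236/Y)
d(-33, y)/q(z) + j(33, -23)/47774 = -33/(236/(1603/178)) + 33/47774 = -33/(236*(178/1603)) + 33*(1/47774) = -33/42008/1603 + 33/47774 = -33*1603/42008 + 33/47774 = -52899/42008 + 33/47774 = -1262905281/1003445096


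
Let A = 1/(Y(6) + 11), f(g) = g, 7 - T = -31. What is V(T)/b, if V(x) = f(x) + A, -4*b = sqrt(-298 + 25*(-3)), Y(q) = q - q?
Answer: 1676*I*sqrt(373)/4103 ≈ 7.8891*I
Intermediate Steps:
Y(q) = 0
T = 38 (T = 7 - 1*(-31) = 7 + 31 = 38)
A = 1/11 (A = 1/(0 + 11) = 1/11 ≈ 0.090909)
b = -I*sqrt(373)/4 (b = -sqrt(-298 + 25*(-3))/4 = -sqrt(-298 - 75)/4 = -I*sqrt(373)/4 ≈ -4.8283*I)
V(x) = 1/11 + x (V(x) = x + 1/11 = 1/11 + x)
V(T)/b = (1/11 + 38)/((-I*sqrt(373)/4)) = 419*(4*I*sqrt(373)/373)/11 = 1676*I*sqrt(373)/4103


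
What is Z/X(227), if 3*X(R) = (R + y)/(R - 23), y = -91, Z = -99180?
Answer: -446310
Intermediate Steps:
X(R) = (-91 + R)/(3*(-23 + R)) (X(R) = ((R - 91)/(R - 23))/3 = ((-91 + R)/(-23 + R))/3 = (-91 + R)/(3*(-23 + R)))
Z/X(227) = -99180*3*(-23 + 227)/(-91 + 227) = -99180/((1/3)*136/204) = -99180/((1/3)*(1/204)*136) = -99180/2/9 = -99180*9/2 = -446310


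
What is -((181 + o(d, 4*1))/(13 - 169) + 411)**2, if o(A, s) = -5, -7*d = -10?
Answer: -255520225/1521 ≈ -1.6800e+5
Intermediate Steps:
d = 10/7 (d = -1/7*(-10) = 10/7 ≈ 1.4286)
-((181 + o(d, 4*1))/(13 - 169) + 411)**2 = -((181 - 5)/(13 - 169) + 411)**2 = -(176/(-156) + 411)**2 = -(176*(-1/156) + 411)**2 = -(-44/39 + 411)**2 = -(15985/39)**2 = -1*255520225/1521 = -255520225/1521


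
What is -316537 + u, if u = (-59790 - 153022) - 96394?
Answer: -625743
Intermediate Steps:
u = -309206 (u = -212812 - 96394 = -309206)
-316537 + u = -316537 - 309206 = -625743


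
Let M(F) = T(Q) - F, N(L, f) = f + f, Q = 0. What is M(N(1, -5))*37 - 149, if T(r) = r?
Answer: 221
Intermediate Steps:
N(L, f) = 2*f
M(F) = -F (M(F) = 0 - F = -F)
M(N(1, -5))*37 - 149 = -2*(-5)*37 - 149 = -1*(-10)*37 - 149 = 10*37 - 149 = 370 - 149 = 221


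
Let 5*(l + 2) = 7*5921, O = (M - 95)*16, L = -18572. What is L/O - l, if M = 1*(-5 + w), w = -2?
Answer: -16883081/2040 ≈ -8276.0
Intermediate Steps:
M = -7 (M = 1*(-5 - 2) = 1*(-7) = -7)
O = -1632 (O = (-7 - 95)*16 = -102*16 = -1632)
l = 41437/5 (l = -2 + (7*5921)/5 = -2 + (⅕)*41447 = -2 + 41447/5 = 41437/5 ≈ 8287.4)
L/O - l = -18572/(-1632) - 1*41437/5 = -18572*(-1/1632) - 41437/5 = 4643/408 - 41437/5 = -16883081/2040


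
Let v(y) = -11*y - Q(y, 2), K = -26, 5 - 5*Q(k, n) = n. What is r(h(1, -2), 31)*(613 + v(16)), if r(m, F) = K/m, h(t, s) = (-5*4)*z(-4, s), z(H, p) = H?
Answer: -14183/100 ≈ -141.83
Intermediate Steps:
Q(k, n) = 1 - n/5
h(t, s) = 80 (h(t, s) = -5*4*(-4) = -20*(-4) = 80)
v(y) = -3/5 - 11*y (v(y) = -11*y - (1 - 1/5*2) = -11*y - (1 - 2/5) = -11*y - 1*3/5 = -11*y - 3/5 = -3/5 - 11*y)
r(m, F) = -26/m
r(h(1, -2), 31)*(613 + v(16)) = (-26/80)*(613 + (-3/5 - 11*16)) = (-26*1/80)*(613 + (-3/5 - 176)) = -13*(613 - 883/5)/40 = -13/40*2182/5 = -14183/100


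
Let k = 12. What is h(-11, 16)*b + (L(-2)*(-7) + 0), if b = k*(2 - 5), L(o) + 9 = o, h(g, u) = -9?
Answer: 401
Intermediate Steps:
L(o) = -9 + o
b = -36 (b = 12*(2 - 5) = 12*(-3) = -36)
h(-11, 16)*b + (L(-2)*(-7) + 0) = -9*(-36) + ((-9 - 2)*(-7) + 0) = 324 + (-11*(-7) + 0) = 324 + (77 + 0) = 324 + 77 = 401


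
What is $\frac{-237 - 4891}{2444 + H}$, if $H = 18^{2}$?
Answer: $- \frac{641}{346} \approx -1.8526$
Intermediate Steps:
$H = 324$
$\frac{-237 - 4891}{2444 + H} = \frac{-237 - 4891}{2444 + 324} = - \frac{5128}{2768} = \left(-5128\right) \frac{1}{2768} = - \frac{641}{346}$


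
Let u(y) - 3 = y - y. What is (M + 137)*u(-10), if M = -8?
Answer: 387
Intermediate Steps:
u(y) = 3 (u(y) = 3 + (y - y) = 3 + 0 = 3)
(M + 137)*u(-10) = (-8 + 137)*3 = 129*3 = 387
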